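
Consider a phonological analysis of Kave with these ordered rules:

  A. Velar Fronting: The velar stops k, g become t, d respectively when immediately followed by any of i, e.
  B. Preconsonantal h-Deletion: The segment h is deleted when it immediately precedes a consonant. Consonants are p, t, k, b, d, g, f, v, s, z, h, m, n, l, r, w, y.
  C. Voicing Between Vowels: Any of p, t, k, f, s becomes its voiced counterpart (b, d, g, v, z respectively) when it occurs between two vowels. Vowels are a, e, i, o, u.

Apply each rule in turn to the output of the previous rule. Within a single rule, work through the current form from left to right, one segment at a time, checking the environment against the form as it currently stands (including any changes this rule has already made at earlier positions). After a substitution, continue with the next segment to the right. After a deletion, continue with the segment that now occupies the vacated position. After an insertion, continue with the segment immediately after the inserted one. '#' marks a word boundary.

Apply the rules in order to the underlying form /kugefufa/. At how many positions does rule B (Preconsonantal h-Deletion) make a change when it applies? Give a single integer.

A Velar Fronting: [kugefufa] → [kudefufa]
B Preconsonantal h-Deletion: no change — [kudefufa]
C Voicing Between Vowels: [kudefufa] → [kudevuva]
Rule B changed 0 position(s).

0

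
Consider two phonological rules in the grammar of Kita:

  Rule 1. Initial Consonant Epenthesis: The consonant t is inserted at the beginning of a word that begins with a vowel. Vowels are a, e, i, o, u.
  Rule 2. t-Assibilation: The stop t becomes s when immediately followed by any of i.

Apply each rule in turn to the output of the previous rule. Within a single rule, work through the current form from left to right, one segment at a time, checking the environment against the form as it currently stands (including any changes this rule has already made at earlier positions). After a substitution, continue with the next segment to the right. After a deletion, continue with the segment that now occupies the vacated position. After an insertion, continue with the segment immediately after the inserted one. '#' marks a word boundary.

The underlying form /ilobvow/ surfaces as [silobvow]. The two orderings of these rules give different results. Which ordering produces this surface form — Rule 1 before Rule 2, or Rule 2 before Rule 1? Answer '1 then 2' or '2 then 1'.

1 then 2

Order 1 then 2:
  1 Initial Consonant Epenthesis: [ilobvow] → [tilobvow]
  2 t-Assibilation: [tilobvow] → [silobvow]
  result: [silobvow]
Order 2 then 1:
  2 t-Assibilation: no change — [ilobvow]
  1 Initial Consonant Epenthesis: [ilobvow] → [tilobvow]
  result: [tilobvow]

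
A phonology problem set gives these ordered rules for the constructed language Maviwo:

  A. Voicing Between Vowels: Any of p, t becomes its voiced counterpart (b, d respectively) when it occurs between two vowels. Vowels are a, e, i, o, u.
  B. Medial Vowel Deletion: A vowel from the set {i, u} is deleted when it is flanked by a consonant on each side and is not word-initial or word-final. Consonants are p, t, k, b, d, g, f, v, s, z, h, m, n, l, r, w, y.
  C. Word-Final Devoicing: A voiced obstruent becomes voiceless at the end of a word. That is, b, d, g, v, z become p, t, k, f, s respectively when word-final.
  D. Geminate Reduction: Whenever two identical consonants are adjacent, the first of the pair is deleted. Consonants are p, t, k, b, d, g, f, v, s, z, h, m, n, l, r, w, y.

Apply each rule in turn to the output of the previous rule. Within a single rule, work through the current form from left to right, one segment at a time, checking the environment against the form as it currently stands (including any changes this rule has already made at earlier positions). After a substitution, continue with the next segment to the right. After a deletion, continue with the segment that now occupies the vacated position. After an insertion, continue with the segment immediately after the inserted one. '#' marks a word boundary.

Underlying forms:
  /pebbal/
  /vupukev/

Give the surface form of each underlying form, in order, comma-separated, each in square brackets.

[pebal], [vbkef]

/pebbal/:
  A Voicing Between Vowels: no change — [pebbal]
  B Medial Vowel Deletion: no change — [pebbal]
  C Word-Final Devoicing: no change — [pebbal]
  D Geminate Reduction: [pebbal] → [pebal]
/vupukev/:
  A Voicing Between Vowels: [vupukev] → [vubukev]
  B Medial Vowel Deletion: [vubukev] → [vbkev]
  C Word-Final Devoicing: [vbkev] → [vbkef]
  D Geminate Reduction: no change — [vbkef]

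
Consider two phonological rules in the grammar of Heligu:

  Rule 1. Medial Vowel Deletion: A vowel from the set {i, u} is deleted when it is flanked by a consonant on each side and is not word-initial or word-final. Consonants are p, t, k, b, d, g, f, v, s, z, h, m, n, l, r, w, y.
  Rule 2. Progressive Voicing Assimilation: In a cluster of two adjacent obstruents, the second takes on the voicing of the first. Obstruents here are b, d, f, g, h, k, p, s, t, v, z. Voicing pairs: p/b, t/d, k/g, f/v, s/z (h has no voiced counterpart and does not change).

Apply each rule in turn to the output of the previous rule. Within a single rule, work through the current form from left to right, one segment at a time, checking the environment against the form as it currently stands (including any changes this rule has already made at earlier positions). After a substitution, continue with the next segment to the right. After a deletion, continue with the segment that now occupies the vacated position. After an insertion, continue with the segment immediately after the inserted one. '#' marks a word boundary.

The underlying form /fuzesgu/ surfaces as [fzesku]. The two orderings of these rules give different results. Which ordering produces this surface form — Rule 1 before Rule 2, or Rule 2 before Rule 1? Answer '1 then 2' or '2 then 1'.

Order 1 then 2:
  1 Medial Vowel Deletion: [fuzesgu] → [fzesgu]
  2 Progressive Voicing Assimilation: [fzesgu] → [fsesku]
  result: [fsesku]
Order 2 then 1:
  2 Progressive Voicing Assimilation: [fuzesgu] → [fuzesku]
  1 Medial Vowel Deletion: [fuzesku] → [fzesku]
  result: [fzesku]

2 then 1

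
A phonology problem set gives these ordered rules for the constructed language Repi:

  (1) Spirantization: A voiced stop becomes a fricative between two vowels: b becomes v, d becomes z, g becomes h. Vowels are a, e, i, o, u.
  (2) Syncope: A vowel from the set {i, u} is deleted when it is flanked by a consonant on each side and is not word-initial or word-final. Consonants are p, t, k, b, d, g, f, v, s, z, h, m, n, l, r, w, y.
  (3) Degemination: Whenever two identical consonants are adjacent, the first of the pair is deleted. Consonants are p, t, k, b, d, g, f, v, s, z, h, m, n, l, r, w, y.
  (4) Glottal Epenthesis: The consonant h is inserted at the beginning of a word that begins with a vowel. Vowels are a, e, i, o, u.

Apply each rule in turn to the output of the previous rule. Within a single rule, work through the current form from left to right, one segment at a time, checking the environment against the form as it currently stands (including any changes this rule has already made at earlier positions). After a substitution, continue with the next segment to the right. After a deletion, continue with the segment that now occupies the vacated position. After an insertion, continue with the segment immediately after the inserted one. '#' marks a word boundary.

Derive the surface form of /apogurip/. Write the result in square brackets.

(1) Spirantization: [apogurip] → [apohurip]
(2) Syncope: [apohurip] → [apohrp]
(3) Degemination: no change — [apohrp]
(4) Glottal Epenthesis: [apohrp] → [hapohrp]

[hapohrp]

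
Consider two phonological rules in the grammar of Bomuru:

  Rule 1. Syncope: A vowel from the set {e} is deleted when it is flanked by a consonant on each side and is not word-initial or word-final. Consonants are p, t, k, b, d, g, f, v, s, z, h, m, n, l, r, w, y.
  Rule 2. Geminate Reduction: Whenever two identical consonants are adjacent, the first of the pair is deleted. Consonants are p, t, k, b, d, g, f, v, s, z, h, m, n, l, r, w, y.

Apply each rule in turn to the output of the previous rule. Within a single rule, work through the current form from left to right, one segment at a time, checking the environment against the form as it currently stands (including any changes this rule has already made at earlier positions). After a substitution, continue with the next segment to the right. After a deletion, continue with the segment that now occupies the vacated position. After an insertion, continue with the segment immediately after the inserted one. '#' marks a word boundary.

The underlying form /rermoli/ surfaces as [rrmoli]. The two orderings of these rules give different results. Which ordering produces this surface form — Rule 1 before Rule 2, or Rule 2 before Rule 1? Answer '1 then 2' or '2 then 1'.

2 then 1

Order 1 then 2:
  1 Syncope: [rermoli] → [rrmoli]
  2 Geminate Reduction: [rrmoli] → [rmoli]
  result: [rmoli]
Order 2 then 1:
  2 Geminate Reduction: no change — [rermoli]
  1 Syncope: [rermoli] → [rrmoli]
  result: [rrmoli]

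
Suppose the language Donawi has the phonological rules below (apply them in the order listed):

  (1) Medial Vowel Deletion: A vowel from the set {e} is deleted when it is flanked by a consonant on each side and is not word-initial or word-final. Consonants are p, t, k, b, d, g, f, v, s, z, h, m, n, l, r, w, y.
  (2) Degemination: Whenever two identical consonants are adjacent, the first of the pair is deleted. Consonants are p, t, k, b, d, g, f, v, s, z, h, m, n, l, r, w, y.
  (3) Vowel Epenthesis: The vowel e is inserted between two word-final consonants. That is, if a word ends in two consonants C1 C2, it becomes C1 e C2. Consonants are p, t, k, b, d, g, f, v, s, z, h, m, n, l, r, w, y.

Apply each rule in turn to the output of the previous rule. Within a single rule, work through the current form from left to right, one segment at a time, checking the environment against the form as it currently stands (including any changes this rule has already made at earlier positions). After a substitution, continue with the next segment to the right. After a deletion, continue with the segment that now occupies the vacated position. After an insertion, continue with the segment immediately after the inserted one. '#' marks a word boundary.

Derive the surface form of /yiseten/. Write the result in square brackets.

[yisten]

(1) Medial Vowel Deletion: [yiseten] → [yistn]
(2) Degemination: no change — [yistn]
(3) Vowel Epenthesis: [yistn] → [yisten]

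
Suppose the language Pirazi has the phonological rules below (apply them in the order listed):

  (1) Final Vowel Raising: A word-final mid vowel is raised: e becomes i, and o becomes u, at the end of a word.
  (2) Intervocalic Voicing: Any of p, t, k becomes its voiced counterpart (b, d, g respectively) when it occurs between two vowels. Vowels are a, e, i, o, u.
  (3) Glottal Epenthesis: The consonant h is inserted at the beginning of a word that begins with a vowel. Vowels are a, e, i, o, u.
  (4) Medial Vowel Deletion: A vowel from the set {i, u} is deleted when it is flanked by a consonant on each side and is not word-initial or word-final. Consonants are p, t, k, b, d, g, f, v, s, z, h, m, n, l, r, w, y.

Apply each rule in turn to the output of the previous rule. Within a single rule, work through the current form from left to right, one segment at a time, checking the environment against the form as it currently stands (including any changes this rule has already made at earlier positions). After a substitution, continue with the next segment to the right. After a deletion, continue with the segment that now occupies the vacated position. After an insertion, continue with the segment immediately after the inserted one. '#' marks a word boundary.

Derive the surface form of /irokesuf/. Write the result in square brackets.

[hrogesf]

(1) Final Vowel Raising: no change — [irokesuf]
(2) Intervocalic Voicing: [irokesuf] → [irogesuf]
(3) Glottal Epenthesis: [irogesuf] → [hirogesuf]
(4) Medial Vowel Deletion: [hirogesuf] → [hrogesf]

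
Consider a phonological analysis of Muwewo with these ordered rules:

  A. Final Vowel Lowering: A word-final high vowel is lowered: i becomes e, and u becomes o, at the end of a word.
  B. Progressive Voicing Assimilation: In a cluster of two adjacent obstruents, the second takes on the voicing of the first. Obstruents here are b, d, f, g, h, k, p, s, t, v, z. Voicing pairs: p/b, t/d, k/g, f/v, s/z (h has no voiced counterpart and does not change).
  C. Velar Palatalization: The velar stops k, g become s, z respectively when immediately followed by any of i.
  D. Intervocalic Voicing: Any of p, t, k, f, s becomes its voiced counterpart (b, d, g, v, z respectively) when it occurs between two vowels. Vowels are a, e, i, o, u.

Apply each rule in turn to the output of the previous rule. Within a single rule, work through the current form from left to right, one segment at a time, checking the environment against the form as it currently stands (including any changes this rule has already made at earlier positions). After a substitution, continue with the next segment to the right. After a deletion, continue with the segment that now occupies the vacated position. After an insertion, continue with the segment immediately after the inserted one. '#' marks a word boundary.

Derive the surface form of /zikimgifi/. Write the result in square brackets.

A Final Vowel Lowering: [zikimgifi] → [zikimgife]
B Progressive Voicing Assimilation: no change — [zikimgife]
C Velar Palatalization: [zikimgife] → [zisimzife]
D Intervocalic Voicing: [zisimzife] → [zizimzive]

[zizimzive]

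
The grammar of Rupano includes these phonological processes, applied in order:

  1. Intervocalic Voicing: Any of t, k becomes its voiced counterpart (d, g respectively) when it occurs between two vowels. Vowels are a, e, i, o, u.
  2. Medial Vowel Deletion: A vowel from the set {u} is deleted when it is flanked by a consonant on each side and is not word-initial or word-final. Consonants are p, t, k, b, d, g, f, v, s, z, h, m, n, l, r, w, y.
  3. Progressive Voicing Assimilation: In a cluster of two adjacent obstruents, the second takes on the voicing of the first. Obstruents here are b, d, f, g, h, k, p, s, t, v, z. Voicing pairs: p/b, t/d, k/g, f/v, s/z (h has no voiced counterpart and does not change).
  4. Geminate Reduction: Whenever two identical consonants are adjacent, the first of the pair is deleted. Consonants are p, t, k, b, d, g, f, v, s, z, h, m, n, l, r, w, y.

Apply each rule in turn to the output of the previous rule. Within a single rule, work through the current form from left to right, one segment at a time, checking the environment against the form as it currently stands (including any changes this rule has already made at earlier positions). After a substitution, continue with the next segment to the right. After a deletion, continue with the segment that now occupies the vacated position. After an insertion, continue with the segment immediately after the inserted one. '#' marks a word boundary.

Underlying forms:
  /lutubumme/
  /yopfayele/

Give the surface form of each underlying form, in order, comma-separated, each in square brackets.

[ldbme], [yopfayele]

/lutubumme/:
  1 Intervocalic Voicing: [lutubumme] → [ludubumme]
  2 Medial Vowel Deletion: [ludubumme] → [ldbmme]
  3 Progressive Voicing Assimilation: no change — [ldbmme]
  4 Geminate Reduction: [ldbmme] → [ldbme]
/yopfayele/:
  1 Intervocalic Voicing: no change — [yopfayele]
  2 Medial Vowel Deletion: no change — [yopfayele]
  3 Progressive Voicing Assimilation: no change — [yopfayele]
  4 Geminate Reduction: no change — [yopfayele]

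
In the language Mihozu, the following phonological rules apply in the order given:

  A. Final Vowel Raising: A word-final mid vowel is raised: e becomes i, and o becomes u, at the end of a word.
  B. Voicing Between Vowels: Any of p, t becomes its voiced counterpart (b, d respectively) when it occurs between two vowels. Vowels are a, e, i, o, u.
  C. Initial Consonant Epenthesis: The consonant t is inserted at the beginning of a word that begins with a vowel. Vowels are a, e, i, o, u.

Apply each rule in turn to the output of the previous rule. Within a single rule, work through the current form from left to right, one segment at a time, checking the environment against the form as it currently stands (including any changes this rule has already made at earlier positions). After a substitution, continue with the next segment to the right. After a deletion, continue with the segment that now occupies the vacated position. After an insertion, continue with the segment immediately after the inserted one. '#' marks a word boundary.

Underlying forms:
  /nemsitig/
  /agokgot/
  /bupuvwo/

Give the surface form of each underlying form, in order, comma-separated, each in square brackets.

/nemsitig/:
  A Final Vowel Raising: no change — [nemsitig]
  B Voicing Between Vowels: [nemsitig] → [nemsidig]
  C Initial Consonant Epenthesis: no change — [nemsidig]
/agokgot/:
  A Final Vowel Raising: no change — [agokgot]
  B Voicing Between Vowels: no change — [agokgot]
  C Initial Consonant Epenthesis: [agokgot] → [tagokgot]
/bupuvwo/:
  A Final Vowel Raising: [bupuvwo] → [bupuvwu]
  B Voicing Between Vowels: [bupuvwu] → [bubuvwu]
  C Initial Consonant Epenthesis: no change — [bubuvwu]

[nemsidig], [tagokgot], [bubuvwu]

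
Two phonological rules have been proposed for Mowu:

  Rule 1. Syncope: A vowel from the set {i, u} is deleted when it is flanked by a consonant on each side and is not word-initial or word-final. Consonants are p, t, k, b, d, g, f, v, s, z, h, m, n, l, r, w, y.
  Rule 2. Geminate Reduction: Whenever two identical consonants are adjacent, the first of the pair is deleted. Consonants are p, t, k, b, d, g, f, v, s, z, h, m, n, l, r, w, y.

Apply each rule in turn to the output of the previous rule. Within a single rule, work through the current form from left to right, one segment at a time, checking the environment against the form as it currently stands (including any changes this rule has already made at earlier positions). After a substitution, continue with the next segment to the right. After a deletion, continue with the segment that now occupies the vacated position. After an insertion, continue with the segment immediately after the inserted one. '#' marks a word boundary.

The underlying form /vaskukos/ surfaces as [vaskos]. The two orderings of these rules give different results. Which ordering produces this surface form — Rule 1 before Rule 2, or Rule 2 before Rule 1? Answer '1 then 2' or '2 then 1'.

1 then 2

Order 1 then 2:
  1 Syncope: [vaskukos] → [vaskkos]
  2 Geminate Reduction: [vaskkos] → [vaskos]
  result: [vaskos]
Order 2 then 1:
  2 Geminate Reduction: no change — [vaskukos]
  1 Syncope: [vaskukos] → [vaskkos]
  result: [vaskkos]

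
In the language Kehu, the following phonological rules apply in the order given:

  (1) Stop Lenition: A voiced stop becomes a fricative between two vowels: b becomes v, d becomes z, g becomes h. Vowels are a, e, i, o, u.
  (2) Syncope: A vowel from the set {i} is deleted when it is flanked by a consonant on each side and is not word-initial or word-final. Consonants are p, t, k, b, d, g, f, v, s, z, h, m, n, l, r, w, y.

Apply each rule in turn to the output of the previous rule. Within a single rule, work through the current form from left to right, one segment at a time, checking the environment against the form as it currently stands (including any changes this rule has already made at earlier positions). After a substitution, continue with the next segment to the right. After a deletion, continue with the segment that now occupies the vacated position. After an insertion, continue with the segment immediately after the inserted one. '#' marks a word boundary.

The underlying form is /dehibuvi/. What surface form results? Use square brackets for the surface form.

[dehvuvi]

(1) Stop Lenition: [dehibuvi] → [dehivuvi]
(2) Syncope: [dehivuvi] → [dehvuvi]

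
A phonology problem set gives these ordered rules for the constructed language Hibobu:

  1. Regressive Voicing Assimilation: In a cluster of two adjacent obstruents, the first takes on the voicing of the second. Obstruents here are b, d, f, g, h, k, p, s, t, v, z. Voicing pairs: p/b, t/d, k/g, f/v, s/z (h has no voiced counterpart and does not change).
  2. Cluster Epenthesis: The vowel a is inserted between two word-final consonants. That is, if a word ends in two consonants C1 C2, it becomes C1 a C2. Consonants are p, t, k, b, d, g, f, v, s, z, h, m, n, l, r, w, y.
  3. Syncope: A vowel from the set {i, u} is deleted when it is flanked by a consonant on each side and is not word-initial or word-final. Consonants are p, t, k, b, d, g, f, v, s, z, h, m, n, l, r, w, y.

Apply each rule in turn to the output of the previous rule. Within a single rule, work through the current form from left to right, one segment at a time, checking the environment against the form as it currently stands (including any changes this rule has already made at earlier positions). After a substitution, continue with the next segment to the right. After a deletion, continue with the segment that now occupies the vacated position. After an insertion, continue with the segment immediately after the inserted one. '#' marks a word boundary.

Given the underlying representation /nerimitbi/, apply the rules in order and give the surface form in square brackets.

1 Regressive Voicing Assimilation: [nerimitbi] → [nerimidbi]
2 Cluster Epenthesis: no change — [nerimidbi]
3 Syncope: [nerimidbi] → [nermdbi]

[nermdbi]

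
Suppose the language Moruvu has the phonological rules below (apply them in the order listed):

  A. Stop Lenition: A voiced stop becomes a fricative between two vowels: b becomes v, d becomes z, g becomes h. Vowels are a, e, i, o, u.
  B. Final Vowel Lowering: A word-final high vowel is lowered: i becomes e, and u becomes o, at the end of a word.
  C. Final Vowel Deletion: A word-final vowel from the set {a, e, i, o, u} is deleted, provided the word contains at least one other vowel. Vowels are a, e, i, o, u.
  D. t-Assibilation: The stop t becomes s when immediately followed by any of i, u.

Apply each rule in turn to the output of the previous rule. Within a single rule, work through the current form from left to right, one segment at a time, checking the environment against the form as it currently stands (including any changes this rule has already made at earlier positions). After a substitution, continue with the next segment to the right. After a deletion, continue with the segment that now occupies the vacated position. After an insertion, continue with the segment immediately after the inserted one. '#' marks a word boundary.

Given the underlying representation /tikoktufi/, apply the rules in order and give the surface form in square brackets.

[sikoksuf]

A Stop Lenition: no change — [tikoktufi]
B Final Vowel Lowering: [tikoktufi] → [tikoktufe]
C Final Vowel Deletion: [tikoktufe] → [tikoktuf]
D t-Assibilation: [tikoktuf] → [sikoksuf]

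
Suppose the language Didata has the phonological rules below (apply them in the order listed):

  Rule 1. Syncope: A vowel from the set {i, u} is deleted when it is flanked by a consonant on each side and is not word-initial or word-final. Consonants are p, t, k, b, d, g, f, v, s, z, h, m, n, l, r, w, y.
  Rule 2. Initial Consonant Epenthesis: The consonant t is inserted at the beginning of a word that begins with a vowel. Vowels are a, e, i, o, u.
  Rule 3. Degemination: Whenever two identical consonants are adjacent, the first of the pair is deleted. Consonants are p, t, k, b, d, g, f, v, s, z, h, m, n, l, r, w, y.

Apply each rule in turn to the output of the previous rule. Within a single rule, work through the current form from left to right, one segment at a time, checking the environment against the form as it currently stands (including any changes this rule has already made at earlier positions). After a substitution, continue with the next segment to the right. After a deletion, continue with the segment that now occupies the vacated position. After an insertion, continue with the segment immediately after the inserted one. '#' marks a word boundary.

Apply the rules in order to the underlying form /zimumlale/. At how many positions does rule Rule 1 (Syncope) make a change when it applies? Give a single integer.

2

Rule 1 Syncope: [zimumlale] → [zmmlale]
Rule 2 Initial Consonant Epenthesis: no change — [zmmlale]
Rule 3 Degemination: [zmmlale] → [zmlale]
Rule Rule 1 changed 2 position(s).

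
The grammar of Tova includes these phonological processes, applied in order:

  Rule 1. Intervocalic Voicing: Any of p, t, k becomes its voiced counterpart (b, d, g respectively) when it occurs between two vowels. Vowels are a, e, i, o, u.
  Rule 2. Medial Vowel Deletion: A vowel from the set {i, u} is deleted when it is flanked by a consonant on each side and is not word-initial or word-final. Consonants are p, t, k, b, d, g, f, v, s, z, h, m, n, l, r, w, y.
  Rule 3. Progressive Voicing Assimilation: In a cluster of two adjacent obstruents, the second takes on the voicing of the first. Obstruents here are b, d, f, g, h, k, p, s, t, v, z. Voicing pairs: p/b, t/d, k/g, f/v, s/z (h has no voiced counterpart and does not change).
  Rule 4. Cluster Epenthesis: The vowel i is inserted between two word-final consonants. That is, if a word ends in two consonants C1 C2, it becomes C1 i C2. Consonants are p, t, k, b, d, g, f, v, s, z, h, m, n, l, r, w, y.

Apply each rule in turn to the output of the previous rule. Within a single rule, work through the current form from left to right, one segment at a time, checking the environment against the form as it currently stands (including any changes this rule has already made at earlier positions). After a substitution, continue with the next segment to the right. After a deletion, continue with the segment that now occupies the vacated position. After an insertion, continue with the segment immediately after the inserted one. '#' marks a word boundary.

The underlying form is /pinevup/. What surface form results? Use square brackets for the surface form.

Rule 1 Intervocalic Voicing: no change — [pinevup]
Rule 2 Medial Vowel Deletion: [pinevup] → [pnevp]
Rule 3 Progressive Voicing Assimilation: [pnevp] → [pnevb]
Rule 4 Cluster Epenthesis: [pnevb] → [pnevib]

[pnevib]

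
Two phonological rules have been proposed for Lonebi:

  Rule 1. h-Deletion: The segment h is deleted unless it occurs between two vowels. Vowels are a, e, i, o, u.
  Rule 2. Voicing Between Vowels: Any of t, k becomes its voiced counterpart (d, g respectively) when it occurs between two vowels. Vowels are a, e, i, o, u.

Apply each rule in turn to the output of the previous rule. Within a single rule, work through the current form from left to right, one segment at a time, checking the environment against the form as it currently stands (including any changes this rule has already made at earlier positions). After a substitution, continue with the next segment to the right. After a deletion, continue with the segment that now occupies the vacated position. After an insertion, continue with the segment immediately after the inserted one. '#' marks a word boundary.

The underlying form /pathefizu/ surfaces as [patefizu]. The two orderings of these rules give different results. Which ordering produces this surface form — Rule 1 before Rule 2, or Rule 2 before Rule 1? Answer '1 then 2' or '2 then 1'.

2 then 1

Order 1 then 2:
  1 h-Deletion: [pathefizu] → [patefizu]
  2 Voicing Between Vowels: [patefizu] → [padefizu]
  result: [padefizu]
Order 2 then 1:
  2 Voicing Between Vowels: no change — [pathefizu]
  1 h-Deletion: [pathefizu] → [patefizu]
  result: [patefizu]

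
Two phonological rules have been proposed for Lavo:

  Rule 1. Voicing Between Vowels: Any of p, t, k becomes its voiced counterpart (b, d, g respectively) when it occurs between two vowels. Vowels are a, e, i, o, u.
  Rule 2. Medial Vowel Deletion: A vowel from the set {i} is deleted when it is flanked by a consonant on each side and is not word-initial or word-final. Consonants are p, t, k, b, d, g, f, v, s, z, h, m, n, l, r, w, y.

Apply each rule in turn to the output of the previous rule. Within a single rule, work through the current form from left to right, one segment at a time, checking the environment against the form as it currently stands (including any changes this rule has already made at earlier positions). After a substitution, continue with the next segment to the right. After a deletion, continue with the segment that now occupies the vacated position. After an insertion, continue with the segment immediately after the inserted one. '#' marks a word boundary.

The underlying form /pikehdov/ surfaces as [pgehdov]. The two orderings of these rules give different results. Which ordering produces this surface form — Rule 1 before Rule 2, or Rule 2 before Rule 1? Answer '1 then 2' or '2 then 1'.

Order 1 then 2:
  1 Voicing Between Vowels: [pikehdov] → [pigehdov]
  2 Medial Vowel Deletion: [pigehdov] → [pgehdov]
  result: [pgehdov]
Order 2 then 1:
  2 Medial Vowel Deletion: [pikehdov] → [pkehdov]
  1 Voicing Between Vowels: no change — [pkehdov]
  result: [pkehdov]

1 then 2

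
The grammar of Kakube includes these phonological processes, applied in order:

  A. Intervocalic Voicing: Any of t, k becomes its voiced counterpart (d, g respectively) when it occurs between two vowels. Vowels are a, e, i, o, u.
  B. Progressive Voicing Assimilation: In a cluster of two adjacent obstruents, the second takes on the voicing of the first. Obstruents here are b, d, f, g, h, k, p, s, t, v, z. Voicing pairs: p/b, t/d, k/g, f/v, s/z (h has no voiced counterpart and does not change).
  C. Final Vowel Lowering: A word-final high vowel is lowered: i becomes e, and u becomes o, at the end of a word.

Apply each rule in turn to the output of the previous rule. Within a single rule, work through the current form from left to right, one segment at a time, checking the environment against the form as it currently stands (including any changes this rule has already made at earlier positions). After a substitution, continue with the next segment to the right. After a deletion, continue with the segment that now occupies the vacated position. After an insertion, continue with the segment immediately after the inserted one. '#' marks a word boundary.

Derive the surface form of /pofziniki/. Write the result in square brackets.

A Intervocalic Voicing: [pofziniki] → [pofzinigi]
B Progressive Voicing Assimilation: [pofzinigi] → [pofsinigi]
C Final Vowel Lowering: [pofsinigi] → [pofsinige]

[pofsinige]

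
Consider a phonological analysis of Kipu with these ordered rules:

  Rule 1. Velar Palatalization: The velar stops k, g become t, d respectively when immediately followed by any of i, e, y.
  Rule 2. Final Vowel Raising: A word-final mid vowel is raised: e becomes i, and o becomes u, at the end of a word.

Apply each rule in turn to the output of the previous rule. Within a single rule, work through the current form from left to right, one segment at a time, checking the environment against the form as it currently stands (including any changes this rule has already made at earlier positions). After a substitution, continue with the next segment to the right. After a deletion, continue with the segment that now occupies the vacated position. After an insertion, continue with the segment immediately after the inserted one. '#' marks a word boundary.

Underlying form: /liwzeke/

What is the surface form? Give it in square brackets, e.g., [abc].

[liwzeti]

Rule 1 Velar Palatalization: [liwzeke] → [liwzete]
Rule 2 Final Vowel Raising: [liwzete] → [liwzeti]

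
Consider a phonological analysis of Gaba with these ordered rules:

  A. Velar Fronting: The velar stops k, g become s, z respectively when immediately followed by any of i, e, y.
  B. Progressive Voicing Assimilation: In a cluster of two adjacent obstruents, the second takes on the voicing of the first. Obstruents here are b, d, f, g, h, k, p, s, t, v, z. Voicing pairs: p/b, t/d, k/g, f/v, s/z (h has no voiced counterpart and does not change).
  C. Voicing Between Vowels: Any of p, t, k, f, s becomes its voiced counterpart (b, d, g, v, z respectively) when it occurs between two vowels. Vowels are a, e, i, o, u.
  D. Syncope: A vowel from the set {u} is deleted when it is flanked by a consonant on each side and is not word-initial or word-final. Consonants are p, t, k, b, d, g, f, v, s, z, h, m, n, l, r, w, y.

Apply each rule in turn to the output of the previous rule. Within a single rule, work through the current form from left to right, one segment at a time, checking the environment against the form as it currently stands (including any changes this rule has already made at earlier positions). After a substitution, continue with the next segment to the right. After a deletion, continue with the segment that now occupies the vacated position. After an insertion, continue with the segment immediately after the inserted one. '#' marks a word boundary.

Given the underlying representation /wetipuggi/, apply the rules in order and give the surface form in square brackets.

[wedibgzi]

A Velar Fronting: [wetipuggi] → [wetipugzi]
B Progressive Voicing Assimilation: no change — [wetipugzi]
C Voicing Between Vowels: [wetipugzi] → [wedibugzi]
D Syncope: [wedibugzi] → [wedibgzi]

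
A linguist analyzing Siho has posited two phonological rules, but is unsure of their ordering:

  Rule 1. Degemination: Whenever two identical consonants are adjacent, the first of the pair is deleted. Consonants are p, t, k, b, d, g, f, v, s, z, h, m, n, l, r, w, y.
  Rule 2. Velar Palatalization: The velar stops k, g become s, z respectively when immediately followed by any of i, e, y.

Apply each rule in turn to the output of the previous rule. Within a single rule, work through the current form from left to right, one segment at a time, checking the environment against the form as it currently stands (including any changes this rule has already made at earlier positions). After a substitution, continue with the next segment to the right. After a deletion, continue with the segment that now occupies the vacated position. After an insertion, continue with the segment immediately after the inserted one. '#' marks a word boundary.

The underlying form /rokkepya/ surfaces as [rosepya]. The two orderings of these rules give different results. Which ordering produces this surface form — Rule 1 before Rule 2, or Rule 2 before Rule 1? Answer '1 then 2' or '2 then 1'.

Order 1 then 2:
  1 Degemination: [rokkepya] → [rokepya]
  2 Velar Palatalization: [rokepya] → [rosepya]
  result: [rosepya]
Order 2 then 1:
  2 Velar Palatalization: [rokkepya] → [roksepya]
  1 Degemination: no change — [roksepya]
  result: [roksepya]

1 then 2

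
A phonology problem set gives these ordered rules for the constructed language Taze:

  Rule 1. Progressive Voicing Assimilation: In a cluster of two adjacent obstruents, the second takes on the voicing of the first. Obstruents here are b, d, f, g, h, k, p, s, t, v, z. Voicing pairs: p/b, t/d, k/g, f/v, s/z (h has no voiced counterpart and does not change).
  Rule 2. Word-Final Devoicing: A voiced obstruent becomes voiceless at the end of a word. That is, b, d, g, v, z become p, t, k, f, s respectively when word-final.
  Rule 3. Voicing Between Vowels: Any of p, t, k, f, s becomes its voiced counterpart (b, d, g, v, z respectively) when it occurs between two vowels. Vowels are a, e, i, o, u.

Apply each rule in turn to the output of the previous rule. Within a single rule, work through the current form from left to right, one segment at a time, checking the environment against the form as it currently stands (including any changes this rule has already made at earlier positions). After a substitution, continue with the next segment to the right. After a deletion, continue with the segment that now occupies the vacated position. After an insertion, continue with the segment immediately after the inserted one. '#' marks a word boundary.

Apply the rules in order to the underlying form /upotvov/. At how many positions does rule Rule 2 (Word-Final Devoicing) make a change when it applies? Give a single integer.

Rule 1 Progressive Voicing Assimilation: [upotvov] → [upotfov]
Rule 2 Word-Final Devoicing: [upotfov] → [upotfof]
Rule 3 Voicing Between Vowels: [upotfof] → [ubotfof]
Rule Rule 2 changed 1 position(s).

1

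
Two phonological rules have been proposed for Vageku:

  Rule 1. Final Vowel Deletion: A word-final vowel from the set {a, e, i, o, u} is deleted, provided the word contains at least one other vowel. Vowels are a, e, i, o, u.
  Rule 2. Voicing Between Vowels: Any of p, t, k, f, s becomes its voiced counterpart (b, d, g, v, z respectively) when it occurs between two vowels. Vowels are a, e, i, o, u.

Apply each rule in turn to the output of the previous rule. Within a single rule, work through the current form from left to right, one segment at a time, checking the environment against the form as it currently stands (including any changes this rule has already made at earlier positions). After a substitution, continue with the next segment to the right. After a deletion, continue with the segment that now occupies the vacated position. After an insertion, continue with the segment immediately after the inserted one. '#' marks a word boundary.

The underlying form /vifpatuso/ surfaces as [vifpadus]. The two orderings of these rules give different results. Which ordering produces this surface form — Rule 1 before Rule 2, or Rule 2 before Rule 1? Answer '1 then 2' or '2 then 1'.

1 then 2

Order 1 then 2:
  1 Final Vowel Deletion: [vifpatuso] → [vifpatus]
  2 Voicing Between Vowels: [vifpatus] → [vifpadus]
  result: [vifpadus]
Order 2 then 1:
  2 Voicing Between Vowels: [vifpatuso] → [vifpaduzo]
  1 Final Vowel Deletion: [vifpaduzo] → [vifpaduz]
  result: [vifpaduz]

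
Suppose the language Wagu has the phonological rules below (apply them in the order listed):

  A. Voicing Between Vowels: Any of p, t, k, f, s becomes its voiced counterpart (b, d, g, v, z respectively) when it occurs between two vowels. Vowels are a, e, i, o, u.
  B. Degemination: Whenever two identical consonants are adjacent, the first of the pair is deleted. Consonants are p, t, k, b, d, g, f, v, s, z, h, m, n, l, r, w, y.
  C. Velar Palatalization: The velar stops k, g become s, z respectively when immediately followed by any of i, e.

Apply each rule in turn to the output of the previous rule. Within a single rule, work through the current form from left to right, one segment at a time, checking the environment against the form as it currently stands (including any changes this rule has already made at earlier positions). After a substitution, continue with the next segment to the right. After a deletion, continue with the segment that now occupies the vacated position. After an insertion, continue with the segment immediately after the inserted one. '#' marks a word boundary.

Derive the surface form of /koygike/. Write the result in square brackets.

[koyzize]

A Voicing Between Vowels: [koygike] → [koygige]
B Degemination: no change — [koygige]
C Velar Palatalization: [koygige] → [koyzize]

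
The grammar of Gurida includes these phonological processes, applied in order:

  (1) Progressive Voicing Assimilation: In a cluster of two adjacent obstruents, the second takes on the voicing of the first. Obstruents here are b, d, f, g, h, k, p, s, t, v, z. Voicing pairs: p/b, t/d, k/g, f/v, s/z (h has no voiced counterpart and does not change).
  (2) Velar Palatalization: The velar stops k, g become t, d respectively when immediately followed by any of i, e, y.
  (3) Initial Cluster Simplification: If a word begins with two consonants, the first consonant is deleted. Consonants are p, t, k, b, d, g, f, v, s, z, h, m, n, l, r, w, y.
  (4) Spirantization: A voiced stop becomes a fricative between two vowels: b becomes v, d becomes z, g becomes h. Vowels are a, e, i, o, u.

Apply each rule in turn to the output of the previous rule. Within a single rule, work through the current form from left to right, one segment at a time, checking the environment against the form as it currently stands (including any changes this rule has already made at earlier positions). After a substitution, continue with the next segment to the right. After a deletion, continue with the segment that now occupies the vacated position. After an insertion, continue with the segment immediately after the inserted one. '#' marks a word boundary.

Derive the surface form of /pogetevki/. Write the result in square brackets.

[pozetevdi]

(1) Progressive Voicing Assimilation: [pogetevki] → [pogetevgi]
(2) Velar Palatalization: [pogetevgi] → [podetevdi]
(3) Initial Cluster Simplification: no change — [podetevdi]
(4) Spirantization: [podetevdi] → [pozetevdi]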